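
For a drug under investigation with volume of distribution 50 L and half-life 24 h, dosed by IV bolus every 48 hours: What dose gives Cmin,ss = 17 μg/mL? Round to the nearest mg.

2550 mg

τ/t½ = 48/24 ≈ 2, so f = (1/2)^(48/24) ≈ 0.250000.
Cmin,ss = (D/Vd)·f/(1−f), so D = Cmin,ss·Vd·(1−f)/f.
D = 17 × 50 × (1−f)/f ≈ 17 × 50 × 3.00000 ≈ 2550.00 mg.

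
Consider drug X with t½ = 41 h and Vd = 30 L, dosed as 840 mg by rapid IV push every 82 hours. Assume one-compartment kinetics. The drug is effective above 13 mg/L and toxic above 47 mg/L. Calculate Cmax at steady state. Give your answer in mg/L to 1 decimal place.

37.3 mg/L

τ = 82 h = 2 half-lives, so f = (1/2)^2 = 0.25.
At steady state, R = 1/(1 − 0.25) = 4/3.
Single-dose peak C₀ = D/Vd = 840/30 = 28 mg/L.
Steady-state peak Cmax,ss = C₀·R = 28 × 4/3 ≈ 37.333 mg/L.
Peak 37.3 mg/L vs MTC 47 mg/L: below toxic threshold.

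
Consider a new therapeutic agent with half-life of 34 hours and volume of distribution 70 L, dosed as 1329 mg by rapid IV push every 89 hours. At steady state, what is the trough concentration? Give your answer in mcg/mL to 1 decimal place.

k = ln2/t½ = ln2/34 ≈ 0.020387 h⁻¹; fraction remaining f = e^(−kτ) = e^(−0.020387×89) ≈ 0.1629.
Each bolus raises the concentration by D/Vd = 1329/70 ≈ 18.986 mcg/mL.
Steady-state trough Cmin,ss = C₀·f/(1−f) ≈ 18.986 × 0.1629/0.8371 ≈ 3.695 mcg/mL.

3.7 mcg/mL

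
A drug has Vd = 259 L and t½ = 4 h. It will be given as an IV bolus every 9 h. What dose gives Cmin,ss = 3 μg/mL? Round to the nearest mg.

τ/t½ = 9/4 ≈ 2.25, so f = (1/2)^(9/4) ≈ 0.210224.
Cmin,ss = (D/Vd)·f/(1−f), so D = Cmin,ss·Vd·(1−f)/f.
D = 3 × 259 × (1−f)/f ≈ 3 × 259 × 3.75683 ≈ 2919.06 mg.

2919 mg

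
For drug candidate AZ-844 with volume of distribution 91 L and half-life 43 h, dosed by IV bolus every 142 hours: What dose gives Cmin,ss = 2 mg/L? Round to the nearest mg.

τ/t½ = 142/43 ≈ 3.3023, so f = (1/2)^(142/43) ≈ 0.101368.
Cmin,ss = (D/Vd)·f/(1−f), so D = Cmin,ss·Vd·(1−f)/f.
D = 2 × 91 × (1−f)/f ≈ 2 × 91 × 8.86505 ≈ 1613.44 mg.

1613 mg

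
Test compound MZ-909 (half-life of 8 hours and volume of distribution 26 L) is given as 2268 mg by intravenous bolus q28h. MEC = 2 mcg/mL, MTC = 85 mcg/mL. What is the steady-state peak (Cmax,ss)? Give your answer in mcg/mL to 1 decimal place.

95.7 mcg/mL

τ/t½ = 28/8 ≈ 3.5, so fraction remaining f = (1/2)^(28/8) ≈ 0.0884.
At steady state, accumulation factor R = 1/(1 − e^(−kτ)) ≈ 1.0970.
Single-dose peak C₀ = D/Vd = 2268/26 ≈ 87.231 mcg/mL.
Steady-state peak Cmax,ss = C₀·R ≈ 87.231 × 1.0970 ≈ 95.692 mcg/mL.
Peak 95.7 mcg/mL vs MTC 85 mcg/mL: exceeds toxic threshold.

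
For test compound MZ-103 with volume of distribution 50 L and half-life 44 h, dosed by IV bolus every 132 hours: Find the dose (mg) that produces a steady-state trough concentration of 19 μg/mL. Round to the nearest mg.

6650 mg

τ/t½ = 132/44 ≈ 3, so f = (1/2)^(132/44) ≈ 0.125000.
Cmin,ss = (D/Vd)·f/(1−f), so D = Cmin,ss·Vd·(1−f)/f.
D = 19 × 50 × (1−f)/f ≈ 19 × 50 × 7.00000 ≈ 6650.00 mg.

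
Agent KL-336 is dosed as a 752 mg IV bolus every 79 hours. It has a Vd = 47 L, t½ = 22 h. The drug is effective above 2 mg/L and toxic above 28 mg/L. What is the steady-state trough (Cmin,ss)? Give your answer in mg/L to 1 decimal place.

1.4 mg/L

Over one 79-h interval, 79/22 ≈ 3.5909 half-lives elapse, leaving f ≈ 0.0830 of each dose.
Each bolus raises the concentration by D/Vd = 752/47 ≈ 16.000 mg/L.
Steady-state trough Cmin,ss = C₀·f/(1−f) ≈ 16.000 × 0.0830/0.9170 ≈ 1.448 mg/L.
Trough 1.4 mg/L vs MEC 2 mg/L: subtherapeutic.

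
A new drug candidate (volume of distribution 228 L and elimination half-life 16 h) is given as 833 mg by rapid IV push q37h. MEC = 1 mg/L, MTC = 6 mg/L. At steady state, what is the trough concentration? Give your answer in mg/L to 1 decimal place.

k = ln2/t½ = ln2/16 ≈ 0.043322 h⁻¹; fraction remaining f = e^(−kτ) = e^(−0.043322×37) ≈ 0.2013.
Single-dose peak C₀ = D/Vd = 833/228 ≈ 3.654 mg/L.
Steady-state trough Cmin,ss = C₀·f/(1−f) ≈ 3.654 × 0.2013/0.7987 ≈ 0.921 mg/L.
Trough 0.9 mg/L vs MEC 1 mg/L: subtherapeutic.

0.9 mg/L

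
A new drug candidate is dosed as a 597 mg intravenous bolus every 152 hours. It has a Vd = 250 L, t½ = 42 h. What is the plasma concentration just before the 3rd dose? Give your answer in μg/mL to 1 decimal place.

0.2 μg/mL

f = (1/2)^(τ/t½) = (1/2)^(152/42) ≈ 0.0814.
C₀ = D/Vd = 597/250 ≈ 2.388 μg/mL.
Before the 3rd dose, 2 doses have been given. Superposition: Cmin = C₀·(f + f²).
≈ 2.388 × (0.0814 + 0.0066) ≈ 2.388 × 0.0880 ≈ 0.210 μg/mL.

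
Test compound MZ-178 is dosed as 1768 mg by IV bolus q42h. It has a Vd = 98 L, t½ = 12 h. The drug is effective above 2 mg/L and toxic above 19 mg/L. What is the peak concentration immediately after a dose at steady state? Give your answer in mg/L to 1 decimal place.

19.8 mg/L

k = ln2/t½ = ln2/12 ≈ 0.057762 h⁻¹; fraction remaining f = e^(−kτ) = e^(−0.057762×42) ≈ 0.0884.
At steady state, accumulation factor R = 1/(1 − e^(−kτ)) ≈ 1.0970.
Each bolus raises the concentration by D/Vd = 1768/98 ≈ 18.041 mg/L.
Cmax,ss = C₀/(1 − f) ≈ 18.041/0.9116 ≈ 19.790 mg/L.
Peak 19.8 mg/L vs MTC 19 mg/L: exceeds toxic threshold.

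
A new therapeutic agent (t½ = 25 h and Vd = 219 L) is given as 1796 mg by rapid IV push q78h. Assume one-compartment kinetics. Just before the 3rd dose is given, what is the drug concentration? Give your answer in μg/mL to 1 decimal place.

f = (1/2)^(τ/t½) = (1/2)^(78/25) ≈ 0.1150.
C₀ = D/Vd = 1796/219 ≈ 8.201 μg/mL.
Before the 3rd dose, 2 doses have been given. Superposition: Cmin = C₀·(f + f²).
≈ 8.201 × (0.1150 + 0.0132) ≈ 8.201 × 0.1282 ≈ 1.051 μg/mL.

1.1 μg/mL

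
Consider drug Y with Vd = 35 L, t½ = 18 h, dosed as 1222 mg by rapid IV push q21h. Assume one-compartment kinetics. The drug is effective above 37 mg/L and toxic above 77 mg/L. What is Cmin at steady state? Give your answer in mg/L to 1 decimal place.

28.0 mg/L

Over one 21-h interval, 21/18 ≈ 1.1667 half-lives elapse, leaving f ≈ 0.4454 of each dose.
Accumulation ratio R = 1/(1 − f) ≈ 1/0.5546 ≈ 1.8031.
Each bolus raises the concentration by D/Vd = 1222/35 ≈ 34.914 mg/L.
Steady-state peak Cmax,ss = C₀·R ≈ 34.914 × 1.8031 ≈ 62.953 mg/L.
Steady-state trough Cmin,ss = Cmax,ss·f ≈ 62.953 × 0.4454 ≈ 28.039 mg/L.
Trough 28.0 mg/L vs MEC 37 mg/L: subtherapeutic.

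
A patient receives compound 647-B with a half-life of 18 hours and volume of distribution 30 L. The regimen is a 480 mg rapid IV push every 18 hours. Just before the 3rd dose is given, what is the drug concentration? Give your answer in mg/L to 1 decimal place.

12.0 mg/L

f = (1/2)^(τ/t½) = (1/2)^(18/18) ≈ 0.5000.
C₀ = D/Vd = 480/30 ≈ 16.000 mg/L.
Before the 3rd dose, 2 doses have been given. Superposition: Cmin = C₀·(f + f²).
≈ 16.000 × (0.5000 + 0.2500) ≈ 16.000 × 0.7500 ≈ 12.000 mg/L.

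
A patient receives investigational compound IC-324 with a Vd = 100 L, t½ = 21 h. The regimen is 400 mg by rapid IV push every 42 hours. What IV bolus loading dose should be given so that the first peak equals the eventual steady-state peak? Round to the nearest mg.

f = (1/2)^(42/21) ≈ 0.250000; accumulation ratio R = 1/(1−f) ≈ 1.33333.
Loading dose to hit Cmax,ss on first dose: D_load = D_maint·R ≈ 400 × 1.33333 ≈ 533.33 mg.

533 mg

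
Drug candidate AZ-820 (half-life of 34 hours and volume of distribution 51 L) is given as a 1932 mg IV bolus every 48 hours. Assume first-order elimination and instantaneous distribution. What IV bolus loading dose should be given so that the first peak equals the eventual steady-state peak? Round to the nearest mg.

3095 mg

f = (1/2)^(48/34) ≈ 0.375852; accumulation ratio R = 1/(1−f) ≈ 1.60218.
Loading dose to hit Cmax,ss on first dose: D_load = D_maint·R ≈ 1932 × 1.60218 ≈ 3095.41 mg.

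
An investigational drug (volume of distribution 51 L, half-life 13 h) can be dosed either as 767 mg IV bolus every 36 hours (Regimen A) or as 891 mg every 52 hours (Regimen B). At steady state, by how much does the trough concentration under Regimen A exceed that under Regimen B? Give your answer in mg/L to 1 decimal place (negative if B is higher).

Regimen A: f = (1/2)^(36/13) ≈ 0.1467; Cmin,ss = (767/51)·f/(1−f) ≈ 2.586 mg/L.
Regimen B: f = (1/2)^(52/13) ≈ 0.0625; Cmin,ss = (891/51)·f/(1−f) ≈ 1.165 mg/L.
Difference ≈ 2.586 − 1.165 ≈ 1.421 mg/L.

1.4 mg/L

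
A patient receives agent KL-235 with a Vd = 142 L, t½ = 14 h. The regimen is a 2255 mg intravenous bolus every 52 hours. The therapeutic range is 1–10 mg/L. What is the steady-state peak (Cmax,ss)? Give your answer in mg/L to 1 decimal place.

17.2 mg/L

τ/t½ = 52/14 ≈ 3.7143, so fraction remaining f = (1/2)^(52/14) ≈ 0.0762.
Accumulation ratio R = 1/(1 − f) ≈ 1/0.9238 ≈ 1.0825.
Each bolus raises the concentration by D/Vd = 2255/142 ≈ 15.880 mg/L.
Steady-state peak Cmax,ss = C₀·R ≈ 15.880 × 1.0825 ≈ 17.190 mg/L.
Peak 17.2 mg/L vs MTC 10 mg/L: exceeds toxic threshold.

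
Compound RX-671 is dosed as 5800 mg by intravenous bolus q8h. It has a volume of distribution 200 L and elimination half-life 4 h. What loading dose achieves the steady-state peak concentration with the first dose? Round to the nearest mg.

7733 mg

f = (1/2)^(8/4) ≈ 0.250000; accumulation ratio R = 1/(1−f) ≈ 1.33333.
Loading dose to hit Cmax,ss on first dose: D_load = D_maint·R ≈ 5800 × 1.33333 ≈ 7733.31 mg.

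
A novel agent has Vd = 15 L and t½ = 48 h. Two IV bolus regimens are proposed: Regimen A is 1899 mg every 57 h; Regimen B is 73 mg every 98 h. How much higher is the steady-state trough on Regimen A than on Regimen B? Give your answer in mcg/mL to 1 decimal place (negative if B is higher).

Regimen A: f = (1/2)^(57/48) ≈ 0.4391; Cmin,ss = (1899/15)·f/(1−f) ≈ 99.109 mcg/mL.
Regimen B: f = (1/2)^(98/48) ≈ 0.2429; Cmin,ss = (73/15)·f/(1−f) ≈ 1.561 mcg/mL.
Difference ≈ 99.109 − 1.561 ≈ 97.548 mcg/mL.

97.5 mcg/mL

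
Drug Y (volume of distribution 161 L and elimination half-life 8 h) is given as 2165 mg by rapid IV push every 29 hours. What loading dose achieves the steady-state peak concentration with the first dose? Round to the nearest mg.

f = (1/2)^(29/8) ≈ 0.081052; accumulation ratio R = 1/(1−f) ≈ 1.08820.
Loading dose to hit Cmax,ss on first dose: D_load = D_maint·R ≈ 2165 × 1.08820 ≈ 2355.95 mg.

2356 mg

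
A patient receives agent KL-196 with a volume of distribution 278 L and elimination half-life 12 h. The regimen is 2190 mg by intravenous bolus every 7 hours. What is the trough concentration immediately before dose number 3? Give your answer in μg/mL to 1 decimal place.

8.8 μg/mL

f = (1/2)^(τ/t½) = (1/2)^(7/12) ≈ 0.6674.
C₀ = D/Vd = 2190/278 ≈ 7.878 μg/mL.
Before the 3rd dose, 2 doses have been given. Superposition: Cmin = C₀·(f + f²).
≈ 7.878 × (0.6674 + 0.4454) ≈ 7.878 × 1.1128 ≈ 8.767 μg/mL.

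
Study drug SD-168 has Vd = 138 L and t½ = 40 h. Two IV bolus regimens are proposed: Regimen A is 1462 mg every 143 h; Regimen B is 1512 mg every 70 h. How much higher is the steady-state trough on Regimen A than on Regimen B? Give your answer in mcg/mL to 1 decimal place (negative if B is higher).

Regimen A: f = (1/2)^(143/40) ≈ 0.0839; Cmin,ss = (1462/138)·f/(1−f) ≈ 0.970 mcg/mL.
Regimen B: f = (1/2)^(70/40) ≈ 0.2973; Cmin,ss = (1512/138)·f/(1−f) ≈ 4.636 mcg/mL.
Difference ≈ 0.970 − 4.636 ≈ -3.666 mcg/mL.

-3.7 mcg/mL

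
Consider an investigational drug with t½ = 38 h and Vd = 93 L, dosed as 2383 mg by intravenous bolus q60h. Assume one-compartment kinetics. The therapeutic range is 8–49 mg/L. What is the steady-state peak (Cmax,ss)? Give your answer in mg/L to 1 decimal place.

38.5 mg/L

Over one 60-h interval, 60/38 ≈ 1.5789 half-lives elapse, leaving f ≈ 0.3347 of each dose.
Accumulation ratio R = 1/(1 − f) ≈ 1/0.6653 ≈ 1.5031.
Each bolus raises the concentration by D/Vd = 2383/93 ≈ 25.624 mg/L.
Cmax,ss = C₀/(1 − f) ≈ 25.624/0.6653 ≈ 38.515 mg/L.
Peak 38.5 mg/L vs MTC 49 mg/L: below toxic threshold.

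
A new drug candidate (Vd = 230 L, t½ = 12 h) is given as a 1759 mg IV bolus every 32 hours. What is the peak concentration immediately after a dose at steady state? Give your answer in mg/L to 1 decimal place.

9.1 mg/L

k = ln2/t½ = ln2/12 ≈ 0.057762 h⁻¹; fraction remaining f = e^(−kτ) = e^(−0.057762×32) ≈ 0.1575.
At steady state, accumulation factor R = 1/(1 − e^(−kτ)) ≈ 1.1869.
Each bolus raises the concentration by D/Vd = 1759/230 ≈ 7.648 mg/L.
Steady-state peak Cmax,ss = C₀·R ≈ 7.648 × 1.1869 ≈ 9.077 mg/L.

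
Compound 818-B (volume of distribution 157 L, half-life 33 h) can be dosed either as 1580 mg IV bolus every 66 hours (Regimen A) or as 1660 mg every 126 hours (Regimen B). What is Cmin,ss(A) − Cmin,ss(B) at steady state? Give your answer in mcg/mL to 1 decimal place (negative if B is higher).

Regimen A: f = (1/2)^(66/33) ≈ 0.2500; Cmin,ss = (1580/157)·f/(1−f) ≈ 3.355 mcg/mL.
Regimen B: f = (1/2)^(126/33) ≈ 0.0709; Cmin,ss = (1660/157)·f/(1−f) ≈ 0.807 mcg/mL.
Difference ≈ 3.355 − 0.807 ≈ 2.548 mcg/mL.

2.5 mcg/mL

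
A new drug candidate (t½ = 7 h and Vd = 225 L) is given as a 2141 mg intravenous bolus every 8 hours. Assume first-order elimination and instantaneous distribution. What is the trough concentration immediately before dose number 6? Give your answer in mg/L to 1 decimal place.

7.7 mg/L

f = (1/2)^(τ/t½) = (1/2)^(8/7) ≈ 0.4529.
C₀ = D/Vd = 2141/225 ≈ 9.516 mg/L.
Before the 6th dose, 5 doses have been given. Superposition: Cmin = C₀·(f + f² + … + f^5).
≈ 9.516 × (0.4529 + 0.2051 + 0.0929 + 0.0421 + 0.0191) ≈ 9.516 × 0.8121 ≈ 7.728 mg/L.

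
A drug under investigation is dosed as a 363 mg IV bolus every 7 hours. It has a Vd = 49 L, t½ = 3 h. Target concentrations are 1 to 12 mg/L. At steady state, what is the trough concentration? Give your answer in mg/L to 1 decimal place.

Over one 7-h interval, 7/3 ≈ 2.3333 half-lives elapse, leaving f ≈ 0.1984 of each dose.
Each bolus raises the concentration by D/Vd = 363/49 ≈ 7.408 mg/L.
Steady-state trough Cmin,ss = C₀·f/(1−f) ≈ 7.408 × 0.1984/0.8016 ≈ 1.834 mg/L.
Trough 1.8 mg/L vs MEC 1 mg/L: adequate.

1.8 mg/L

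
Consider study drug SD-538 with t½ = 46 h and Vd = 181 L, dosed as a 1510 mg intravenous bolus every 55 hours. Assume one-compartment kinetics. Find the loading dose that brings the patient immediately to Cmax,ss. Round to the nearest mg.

2680 mg

f = (1/2)^(55/46) ≈ 0.436589; accumulation ratio R = 1/(1−f) ≈ 1.77490.
Loading dose to hit Cmax,ss on first dose: D_load = D_maint·R ≈ 1510 × 1.77490 ≈ 2680.10 mg.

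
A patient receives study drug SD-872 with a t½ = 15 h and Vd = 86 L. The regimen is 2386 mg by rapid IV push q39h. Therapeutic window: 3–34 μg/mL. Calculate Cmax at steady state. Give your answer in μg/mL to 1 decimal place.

33.2 μg/mL

τ/t½ = 39/15 ≈ 2.6, so fraction remaining f = (1/2)^(39/15) ≈ 0.1649.
At steady state, accumulation factor R = 1/(1 − e^(−kτ)) ≈ 1.1975.
Single-dose peak C₀ = D/Vd = 2386/86 ≈ 27.744 μg/mL.
Steady-state peak Cmax,ss = C₀·R ≈ 27.744 × 1.1975 ≈ 33.223 μg/mL.
Peak 33.2 μg/mL vs MTC 34 μg/mL: below toxic threshold.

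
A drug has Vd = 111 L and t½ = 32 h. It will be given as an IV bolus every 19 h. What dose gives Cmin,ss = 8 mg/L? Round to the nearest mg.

452 mg

τ/t½ = 19/32 ≈ 0.59375, so f = (1/2)^(19/32) ≈ 0.662618.
Cmin,ss = (D/Vd)·f/(1−f), so D = Cmin,ss·Vd·(1−f)/f.
D = 8 × 111 × (1−f)/f ≈ 8 × 111 × 0.50917 ≈ 452.14 mg.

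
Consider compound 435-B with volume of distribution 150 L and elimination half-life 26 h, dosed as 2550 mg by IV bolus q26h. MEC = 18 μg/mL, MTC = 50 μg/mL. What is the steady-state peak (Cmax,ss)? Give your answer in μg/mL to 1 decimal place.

34.0 μg/mL

The dosing interval is 1 half-life, so f = 2^(−1) = 0.5.
At steady state, R = 1/(1 − 0.5) = 2/1.
Single-dose peak C₀ = D/Vd = 2550/150 = 17 μg/mL.
Steady-state peak Cmax,ss = C₀·R = 17 × 2/1 ≈ 34.000 μg/mL.
Peak 34.0 μg/mL vs MTC 50 μg/mL: below toxic threshold.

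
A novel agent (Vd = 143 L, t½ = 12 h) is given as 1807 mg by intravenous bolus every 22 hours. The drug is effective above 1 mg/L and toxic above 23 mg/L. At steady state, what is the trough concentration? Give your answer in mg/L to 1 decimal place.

4.9 mg/L

Over one 22-h interval, 22/12 ≈ 1.8333 half-lives elapse, leaving f ≈ 0.2806 of each dose.
At steady state, accumulation factor R = 1/(1 − e^(−kτ)) ≈ 1.3900.
Single-dose peak C₀ = D/Vd = 1807/143 ≈ 12.636 mg/L.
Cmax,ss = C₀/(1 − f) ≈ 12.636/0.7194 ≈ 17.565 mg/L.
One interval later, Cmin,ss = Cmax,ss·e^(−kτ) ≈ 17.565 × 0.2806 ≈ 4.929 mg/L.
Trough 4.9 mg/L vs MEC 1 mg/L: adequate.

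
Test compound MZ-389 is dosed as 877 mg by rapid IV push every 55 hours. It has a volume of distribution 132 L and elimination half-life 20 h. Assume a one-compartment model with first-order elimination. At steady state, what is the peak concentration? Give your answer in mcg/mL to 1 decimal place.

Over one 55-h interval, 55/20 ≈ 2.75 half-lives elapse, leaving f ≈ 0.1487 of each dose.
At steady state, accumulation factor R = 1/(1 − e^(−kτ)) ≈ 1.1747.
Each bolus raises the concentration by D/Vd = 877/132 ≈ 6.644 mcg/mL.
Steady-state peak Cmax,ss = C₀·R ≈ 6.644 × 1.1747 ≈ 7.805 mcg/mL.

7.8 mcg/mL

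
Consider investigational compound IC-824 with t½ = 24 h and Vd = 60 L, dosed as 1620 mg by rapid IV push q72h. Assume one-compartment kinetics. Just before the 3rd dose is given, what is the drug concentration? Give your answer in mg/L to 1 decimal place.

3.8 mg/L

f = (1/2)^(τ/t½) = (1/2)^(72/24) ≈ 0.1250.
C₀ = D/Vd = 1620/60 ≈ 27.000 mg/L.
Before the 3rd dose, 2 doses have been given. Superposition: Cmin = C₀·(f + f²).
≈ 27.000 × (0.1250 + 0.0156) ≈ 27.000 × 0.1406 ≈ 3.796 mg/L.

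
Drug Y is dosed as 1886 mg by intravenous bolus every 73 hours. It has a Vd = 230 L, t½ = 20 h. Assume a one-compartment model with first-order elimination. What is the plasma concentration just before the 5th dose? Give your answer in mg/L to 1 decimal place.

f = (1/2)^(τ/t½) = (1/2)^(73/20) ≈ 0.0797.
C₀ = D/Vd = 1886/230 ≈ 8.200 mg/L.
Before the 5th dose, 4 doses have been given. Superposition: Cmin = C₀·(f + f² + … + f^4).
≈ 8.200 × (0.0797 + 0.0064 + 0.0005 + 0.0000) ≈ 8.200 × 0.0866 ≈ 0.710 mg/L.

0.7 mg/L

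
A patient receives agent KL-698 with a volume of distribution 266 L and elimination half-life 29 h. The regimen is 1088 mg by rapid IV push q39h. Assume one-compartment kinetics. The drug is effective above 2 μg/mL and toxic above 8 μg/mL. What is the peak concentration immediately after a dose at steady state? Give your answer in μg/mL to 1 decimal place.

τ/t½ = 39/29 ≈ 1.3448, so fraction remaining f = (1/2)^(39/29) ≈ 0.3937.
Accumulation ratio R = 1/(1 − f) ≈ 1/0.6063 ≈ 1.6493.
Each bolus raises the concentration by D/Vd = 1088/266 ≈ 4.090 μg/mL.
Steady-state peak Cmax,ss = C₀·R ≈ 4.090 × 1.6493 ≈ 6.746 μg/mL.
Peak 6.7 μg/mL vs MTC 8 μg/mL: below toxic threshold.

6.7 μg/mL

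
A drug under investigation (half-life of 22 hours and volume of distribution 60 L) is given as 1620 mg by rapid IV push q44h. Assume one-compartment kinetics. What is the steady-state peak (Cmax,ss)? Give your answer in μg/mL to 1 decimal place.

The dosing interval is 2 half-lives, so f = 2^(−2) = 0.25.
At steady state, R = 1/(1 − 0.25) = 4/3.
Single-dose peak C₀ = D/Vd = 1620/60 = 27 μg/mL.
Steady-state peak Cmax,ss = C₀·R = 27 × 4/3 ≈ 36.000 μg/mL.

36.0 μg/mL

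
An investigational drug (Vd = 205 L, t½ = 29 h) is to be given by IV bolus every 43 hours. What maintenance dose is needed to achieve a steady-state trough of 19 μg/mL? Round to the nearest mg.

6991 mg

τ/t½ = 43/29 ≈ 1.4828, so f = (1/2)^(43/29) ≈ 0.357804.
Cmin,ss = (D/Vd)·f/(1−f), so D = Cmin,ss·Vd·(1−f)/f.
D = 19 × 205 × (1−f)/f ≈ 19 × 205 × 1.79483 ≈ 6990.86 mg.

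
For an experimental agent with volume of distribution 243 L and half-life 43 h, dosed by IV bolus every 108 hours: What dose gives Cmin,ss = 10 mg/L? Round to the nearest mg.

11427 mg

τ/t½ = 108/43 ≈ 2.5116, so f = (1/2)^(108/43) ≈ 0.175358.
Cmin,ss = (D/Vd)·f/(1−f), so D = Cmin,ss·Vd·(1−f)/f.
D = 10 × 243 × (1−f)/f ≈ 10 × 243 × 4.70262 ≈ 11427.37 mg.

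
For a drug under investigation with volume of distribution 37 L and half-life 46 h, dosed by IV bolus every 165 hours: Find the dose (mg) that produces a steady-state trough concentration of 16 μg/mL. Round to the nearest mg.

6522 mg

τ/t½ = 165/46 ≈ 3.587, so f = (1/2)^(165/46) ≈ 0.083218.
Cmin,ss = (D/Vd)·f/(1−f), so D = Cmin,ss·Vd·(1−f)/f.
D = 16 × 37 × (1−f)/f ≈ 16 × 37 × 11.01663 ≈ 6521.84 mg.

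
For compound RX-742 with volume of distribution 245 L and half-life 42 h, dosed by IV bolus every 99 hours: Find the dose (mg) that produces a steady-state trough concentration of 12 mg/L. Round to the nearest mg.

τ/t½ = 99/42 ≈ 2.3571, so f = (1/2)^(99/42) ≈ 0.195177.
Cmin,ss = (D/Vd)·f/(1−f), so D = Cmin,ss·Vd·(1−f)/f.
D = 12 × 245 × (1−f)/f ≈ 12 × 245 × 4.12355 ≈ 12123.24 mg.

12123 mg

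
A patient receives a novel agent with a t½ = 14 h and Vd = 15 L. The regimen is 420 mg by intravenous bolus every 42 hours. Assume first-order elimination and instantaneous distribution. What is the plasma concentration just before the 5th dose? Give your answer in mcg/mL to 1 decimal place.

4.0 mcg/mL

f = (1/2)^(τ/t½) = (1/2)^(42/14) ≈ 0.1250.
C₀ = D/Vd = 420/15 ≈ 28.000 mcg/mL.
Before the 5th dose, 4 doses have been given. Superposition: Cmin = C₀·(f + f² + … + f^4).
≈ 28.000 × (0.1250 + 0.0156 + 0.0020 + 0.0002) ≈ 28.000 × 0.1428 ≈ 3.998 mcg/mL.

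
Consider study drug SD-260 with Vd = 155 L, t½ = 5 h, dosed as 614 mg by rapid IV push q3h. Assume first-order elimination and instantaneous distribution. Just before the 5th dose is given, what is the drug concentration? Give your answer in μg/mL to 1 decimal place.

6.2 μg/mL

f = (1/2)^(τ/t½) = (1/2)^(3/5) ≈ 0.6598.
C₀ = D/Vd = 614/155 ≈ 3.961 μg/mL.
Before the 5th dose, 4 doses have been given. Superposition: Cmin = C₀·(f + f² + … + f^4).
≈ 3.961 × (0.6598 + 0.4353 + 0.2872 + 0.1895) ≈ 3.961 × 1.5718 ≈ 6.226 μg/mL.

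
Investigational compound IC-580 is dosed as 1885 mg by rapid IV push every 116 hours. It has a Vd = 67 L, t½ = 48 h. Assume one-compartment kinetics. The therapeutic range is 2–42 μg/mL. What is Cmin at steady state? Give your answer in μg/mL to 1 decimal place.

6.5 μg/mL

k = ln2/t½ = ln2/48 ≈ 0.014441 h⁻¹; fraction remaining f = e^(−kτ) = e^(−0.014441×116) ≈ 0.1873.
Single-dose peak C₀ = D/Vd = 1885/67 ≈ 28.134 μg/mL.
Steady-state trough Cmin,ss = C₀·f/(1−f) ≈ 28.134 × 0.1873/0.8127 ≈ 6.484 μg/mL.
Trough 6.5 μg/mL vs MEC 2 μg/mL: adequate.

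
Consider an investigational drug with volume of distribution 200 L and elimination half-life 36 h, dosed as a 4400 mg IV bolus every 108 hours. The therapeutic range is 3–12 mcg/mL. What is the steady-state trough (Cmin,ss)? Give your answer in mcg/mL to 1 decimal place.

The dosing interval is 3 half-lives, so f = 2^(−3) = 0.125.
At steady state, R = 1/(1 − 0.125) = 8/7.
Single-dose peak C₀ = D/Vd = 4400/200 = 22 mcg/mL.
Steady-state peak Cmax,ss = C₀·R = 22 × 8/7 ≈ 25.143 mcg/mL.
Steady-state trough Cmin,ss = Cmax,ss·f ≈ 25.143 × 0.125 ≈ 3.143 mcg/mL.
Trough 3.1 mcg/mL vs MEC 3 mcg/mL: adequate.

3.1 mcg/mL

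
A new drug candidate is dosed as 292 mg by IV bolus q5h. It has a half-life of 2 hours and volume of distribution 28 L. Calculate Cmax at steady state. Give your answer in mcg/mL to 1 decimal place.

Over one 5-h interval, 5/2 ≈ 2.5 half-lives elapse, leaving f ≈ 0.1768 of each dose.
At steady state, accumulation factor R = 1/(1 − e^(−kτ)) ≈ 1.2148.
Each bolus raises the concentration by D/Vd = 292/28 ≈ 10.429 mcg/mL.
Steady-state peak Cmax,ss = C₀·R ≈ 10.429 × 1.2148 ≈ 12.669 mcg/mL.

12.7 mcg/mL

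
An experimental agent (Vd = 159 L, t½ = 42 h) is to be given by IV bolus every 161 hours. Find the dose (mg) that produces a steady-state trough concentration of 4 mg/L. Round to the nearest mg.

8430 mg

τ/t½ = 161/42 ≈ 3.8333, so f = (1/2)^(161/42) ≈ 0.070154.
Cmin,ss = (D/Vd)·f/(1−f), so D = Cmin,ss·Vd·(1−f)/f.
D = 4 × 159 × (1−f)/f ≈ 4 × 159 × 13.25435 ≈ 8429.77 mg.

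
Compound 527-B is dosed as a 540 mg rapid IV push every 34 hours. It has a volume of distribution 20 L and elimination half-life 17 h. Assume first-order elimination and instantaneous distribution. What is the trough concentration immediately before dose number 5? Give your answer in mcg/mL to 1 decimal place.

9.0 mcg/mL

f = (1/2)^(τ/t½) = (1/2)^(34/17) ≈ 0.2500.
C₀ = D/Vd = 540/20 ≈ 27.000 mcg/mL.
Before the 5th dose, 4 doses have been given. Superposition: Cmin = C₀·(f + f² + … + f^4).
≈ 27.000 × (0.2500 + 0.0625 + 0.0156 + 0.0039) ≈ 27.000 × 0.3320 ≈ 8.964 mcg/mL.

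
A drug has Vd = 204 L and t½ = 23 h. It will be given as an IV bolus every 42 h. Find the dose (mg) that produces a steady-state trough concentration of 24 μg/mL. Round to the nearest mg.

12464 mg

τ/t½ = 42/23 ≈ 1.8261, so f = (1/2)^(42/23) ≈ 0.282029.
Cmin,ss = (D/Vd)·f/(1−f), so D = Cmin,ss·Vd·(1−f)/f.
D = 24 × 204 × (1−f)/f ≈ 24 × 204 × 2.54573 ≈ 12463.89 mg.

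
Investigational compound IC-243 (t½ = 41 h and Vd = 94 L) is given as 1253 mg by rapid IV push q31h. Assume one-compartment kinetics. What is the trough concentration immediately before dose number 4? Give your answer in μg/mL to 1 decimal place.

15.3 μg/mL

f = (1/2)^(τ/t½) = (1/2)^(31/41) ≈ 0.5921.
C₀ = D/Vd = 1253/94 ≈ 13.330 μg/mL.
Before the 4th dose, 3 doses have been given. Superposition: Cmin = C₀·(f + f² + … + f^3).
≈ 13.330 × (0.5921 + 0.3506 + 0.2076) ≈ 13.330 × 1.1503 ≈ 15.333 μg/mL.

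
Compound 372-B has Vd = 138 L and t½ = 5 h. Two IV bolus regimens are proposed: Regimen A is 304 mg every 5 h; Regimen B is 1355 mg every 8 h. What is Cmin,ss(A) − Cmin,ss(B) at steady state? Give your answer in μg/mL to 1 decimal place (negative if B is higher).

-2.6 μg/mL

Regimen A: f = (1/2)^(5/5) ≈ 0.5000; Cmin,ss = (304/138)·f/(1−f) ≈ 2.203 μg/mL.
Regimen B: f = (1/2)^(8/5) ≈ 0.3299; Cmin,ss = (1355/138)·f/(1−f) ≈ 4.834 μg/mL.
Difference ≈ 2.203 − 4.834 ≈ -2.631 μg/mL.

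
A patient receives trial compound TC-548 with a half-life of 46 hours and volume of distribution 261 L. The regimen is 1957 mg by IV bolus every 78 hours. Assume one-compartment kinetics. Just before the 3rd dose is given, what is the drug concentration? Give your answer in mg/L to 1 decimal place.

f = (1/2)^(τ/t½) = (1/2)^(78/46) ≈ 0.3087.
C₀ = D/Vd = 1957/261 ≈ 7.498 mg/L.
Before the 3rd dose, 2 doses have been given. Superposition: Cmin = C₀·(f + f²).
≈ 7.498 × (0.3087 + 0.0953) ≈ 7.498 × 0.4040 ≈ 3.029 mg/L.

3.0 mg/L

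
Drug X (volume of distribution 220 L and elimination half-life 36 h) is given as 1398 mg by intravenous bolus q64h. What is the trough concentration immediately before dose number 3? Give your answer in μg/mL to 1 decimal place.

2.4 μg/mL

f = (1/2)^(τ/t½) = (1/2)^(64/36) ≈ 0.2916.
C₀ = D/Vd = 1398/220 ≈ 6.355 μg/mL.
Before the 3rd dose, 2 doses have been given. Superposition: Cmin = C₀·(f + f²).
≈ 6.355 × (0.2916 + 0.0850) ≈ 6.355 × 0.3766 ≈ 2.393 μg/mL.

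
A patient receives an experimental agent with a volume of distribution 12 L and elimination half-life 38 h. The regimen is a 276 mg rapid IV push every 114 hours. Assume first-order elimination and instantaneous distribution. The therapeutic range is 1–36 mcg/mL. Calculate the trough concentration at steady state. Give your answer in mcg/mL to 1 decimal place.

τ = 114 h = 3 half-lives, so f = (1/2)^3 = 0.125.
Accumulation ratio R = 1/(1 − f) = 1/0.875 = 8/7.
Single-dose peak C₀ = D/Vd = 276/12 = 23 mcg/mL.
Steady-state peak Cmax,ss = C₀·R = 23 × 8/7 ≈ 26.286 mcg/mL.
Steady-state trough Cmin,ss = Cmax,ss·f ≈ 26.286 × 0.125 ≈ 3.286 mcg/mL.
Trough 3.3 mcg/mL vs MEC 1 mcg/mL: adequate.

3.3 mcg/mL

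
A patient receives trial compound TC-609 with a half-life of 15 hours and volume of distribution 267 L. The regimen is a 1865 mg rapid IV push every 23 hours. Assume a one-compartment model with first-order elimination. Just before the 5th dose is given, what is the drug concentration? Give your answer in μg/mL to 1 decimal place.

f = (1/2)^(τ/t½) = (1/2)^(23/15) ≈ 0.3455.
C₀ = D/Vd = 1865/267 ≈ 6.985 μg/mL.
Before the 5th dose, 4 doses have been given. Superposition: Cmin = C₀·(f + f² + … + f^4).
≈ 6.985 × (0.3455 + 0.1194 + 0.0412 + 0.0142) ≈ 6.985 × 0.5203 ≈ 3.634 μg/mL.

3.6 μg/mL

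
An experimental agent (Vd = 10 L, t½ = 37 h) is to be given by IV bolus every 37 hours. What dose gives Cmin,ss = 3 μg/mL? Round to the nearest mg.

30 mg

τ/t½ = 37/37 ≈ 1, so f = (1/2)^(37/37) ≈ 0.500000.
Cmin,ss = (D/Vd)·f/(1−f), so D = Cmin,ss·Vd·(1−f)/f.
D = 3 × 10 × (1−f)/f ≈ 3 × 10 × 1.00000 ≈ 30.00 mg.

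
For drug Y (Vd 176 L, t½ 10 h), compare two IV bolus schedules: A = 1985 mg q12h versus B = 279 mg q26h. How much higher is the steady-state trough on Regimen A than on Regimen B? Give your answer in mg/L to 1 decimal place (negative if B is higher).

8.4 mg/L

Regimen A: f = (1/2)^(12/10) ≈ 0.4353; Cmin,ss = (1985/176)·f/(1−f) ≈ 8.694 mg/L.
Regimen B: f = (1/2)^(26/10) ≈ 0.1649; Cmin,ss = (279/176)·f/(1−f) ≈ 0.313 mg/L.
Difference ≈ 8.694 − 0.313 ≈ 8.381 mg/L.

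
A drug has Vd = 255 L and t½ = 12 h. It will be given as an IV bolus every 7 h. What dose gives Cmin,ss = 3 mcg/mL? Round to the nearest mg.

381 mg

τ/t½ = 7/12 ≈ 0.58333, so f = (1/2)^(7/12) ≈ 0.667420.
Cmin,ss = (D/Vd)·f/(1−f), so D = Cmin,ss·Vd·(1−f)/f.
D = 3 × 255 × (1−f)/f ≈ 3 × 255 × 0.49831 ≈ 381.21 mg.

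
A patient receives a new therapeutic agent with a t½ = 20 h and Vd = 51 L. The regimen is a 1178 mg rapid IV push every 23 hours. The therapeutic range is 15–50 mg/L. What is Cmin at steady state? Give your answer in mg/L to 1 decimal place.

τ/t½ = 23/20 ≈ 1.15, so fraction remaining f = (1/2)^(23/20) ≈ 0.4506.
Accumulation ratio R = 1/(1 − f) ≈ 1/0.5494 ≈ 1.8202.
Each bolus raises the concentration by D/Vd = 1178/51 ≈ 23.098 mg/L.
Cmax,ss = C₀/(1 − f) ≈ 23.098/0.5494 ≈ 42.042 mg/L.
One interval later, Cmin,ss = Cmax,ss·e^(−kτ) ≈ 42.042 × 0.4506 ≈ 18.944 mg/L.
Trough 18.9 mg/L vs MEC 15 mg/L: adequate.

18.9 mg/L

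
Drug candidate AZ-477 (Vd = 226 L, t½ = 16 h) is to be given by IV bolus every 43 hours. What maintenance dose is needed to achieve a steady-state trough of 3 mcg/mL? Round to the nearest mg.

τ/t½ = 43/16 ≈ 2.6875, so f = (1/2)^(43/16) ≈ 0.155232.
Cmin,ss = (D/Vd)·f/(1−f), so D = Cmin,ss·Vd·(1−f)/f.
D = 3 × 226 × (1−f)/f ≈ 3 × 226 × 5.44197 ≈ 3689.66 mg.

3690 mg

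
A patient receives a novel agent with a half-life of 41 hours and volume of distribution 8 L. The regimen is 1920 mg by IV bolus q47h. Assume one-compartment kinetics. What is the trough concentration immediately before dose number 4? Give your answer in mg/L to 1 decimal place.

179.5 mg/L

f = (1/2)^(τ/t½) = (1/2)^(47/41) ≈ 0.4518.
C₀ = D/Vd = 1920/8 ≈ 240.000 mg/L.
Before the 4th dose, 3 doses have been given. Superposition: Cmin = C₀·(f + f² + … + f^3).
≈ 240.000 × (0.4518 + 0.2041 + 0.0922) ≈ 240.000 × 0.7481 ≈ 179.544 mg/L.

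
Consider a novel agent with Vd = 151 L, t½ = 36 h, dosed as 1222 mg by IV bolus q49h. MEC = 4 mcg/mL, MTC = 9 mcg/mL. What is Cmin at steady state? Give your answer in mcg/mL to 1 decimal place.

5.2 mcg/mL

k = ln2/t½ = ln2/36 ≈ 0.019254 h⁻¹; fraction remaining f = e^(−kτ) = e^(−0.019254×49) ≈ 0.3893.
At steady state, accumulation factor R = 1/(1 − e^(−kτ)) ≈ 1.6375.
Single-dose peak C₀ = D/Vd = 1222/151 ≈ 8.093 mcg/mL.
Cmax,ss = C₀/(1 − f) ≈ 8.093/0.6107 ≈ 13.252 mcg/mL.
One interval later, Cmin,ss = Cmax,ss·e^(−kτ) ≈ 13.252 × 0.3893 ≈ 5.159 mcg/mL.
Trough 5.2 mcg/mL vs MEC 4 mcg/mL: adequate.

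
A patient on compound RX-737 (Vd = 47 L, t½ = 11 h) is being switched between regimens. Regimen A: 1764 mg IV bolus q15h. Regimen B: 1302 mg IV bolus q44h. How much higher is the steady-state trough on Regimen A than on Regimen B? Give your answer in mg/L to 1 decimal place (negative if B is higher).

Regimen A: f = (1/2)^(15/11) ≈ 0.3886; Cmin,ss = (1764/47)·f/(1−f) ≈ 23.855 mg/L.
Regimen B: f = (1/2)^(44/11) ≈ 0.0625; Cmin,ss = (1302/47)·f/(1−f) ≈ 1.847 mg/L.
Difference ≈ 23.855 − 1.847 ≈ 22.008 mg/L.

22.0 mg/L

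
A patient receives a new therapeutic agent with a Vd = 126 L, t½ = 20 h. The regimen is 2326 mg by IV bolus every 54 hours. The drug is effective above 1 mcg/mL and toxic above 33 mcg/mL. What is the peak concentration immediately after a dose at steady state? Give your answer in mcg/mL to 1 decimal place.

τ/t½ = 54/20 ≈ 2.7, so fraction remaining f = (1/2)^(54/20) ≈ 0.1539.
At steady state, accumulation factor R = 1/(1 − e^(−kτ)) ≈ 1.1819.
Single-dose peak C₀ = D/Vd = 2326/126 ≈ 18.460 mcg/mL.
Steady-state peak Cmax,ss = C₀·R ≈ 18.460 × 1.1819 ≈ 21.818 mcg/mL.
Peak 21.8 mcg/mL vs MTC 33 mcg/mL: below toxic threshold.

21.8 mcg/mL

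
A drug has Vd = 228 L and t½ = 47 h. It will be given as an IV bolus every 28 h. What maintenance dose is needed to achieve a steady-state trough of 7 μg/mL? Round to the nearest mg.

τ/t½ = 28/47 ≈ 0.59574, so f = (1/2)^(28/47) ≈ 0.661703.
Cmin,ss = (D/Vd)·f/(1−f), so D = Cmin,ss·Vd·(1−f)/f.
D = 7 × 228 × (1−f)/f ≈ 7 × 228 × 0.51125 ≈ 815.95 mg.

816 mg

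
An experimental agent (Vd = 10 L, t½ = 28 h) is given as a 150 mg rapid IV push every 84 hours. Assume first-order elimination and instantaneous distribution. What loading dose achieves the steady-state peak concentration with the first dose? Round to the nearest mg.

f = (1/2)^(84/28) ≈ 0.125000; accumulation ratio R = 1/(1−f) ≈ 1.14286.
Loading dose to hit Cmax,ss on first dose: D_load = D_maint·R ≈ 150 × 1.14286 ≈ 171.43 mg.

171 mg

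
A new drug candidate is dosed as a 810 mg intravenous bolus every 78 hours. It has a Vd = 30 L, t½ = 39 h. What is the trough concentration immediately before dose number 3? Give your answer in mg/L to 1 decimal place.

8.4 mg/L

f = (1/2)^(τ/t½) = (1/2)^(78/39) ≈ 0.2500.
C₀ = D/Vd = 810/30 ≈ 27.000 mg/L.
Before the 3rd dose, 2 doses have been given. Superposition: Cmin = C₀·(f + f²).
≈ 27.000 × (0.2500 + 0.0625) ≈ 27.000 × 0.3125 ≈ 8.438 mg/L.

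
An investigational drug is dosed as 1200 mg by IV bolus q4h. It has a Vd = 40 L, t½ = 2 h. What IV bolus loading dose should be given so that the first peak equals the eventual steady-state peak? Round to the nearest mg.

1600 mg

f = (1/2)^(4/2) ≈ 0.250000; accumulation ratio R = 1/(1−f) ≈ 1.33333.
Loading dose to hit Cmax,ss on first dose: D_load = D_maint·R ≈ 1200 × 1.33333 ≈ 1600.00 mg.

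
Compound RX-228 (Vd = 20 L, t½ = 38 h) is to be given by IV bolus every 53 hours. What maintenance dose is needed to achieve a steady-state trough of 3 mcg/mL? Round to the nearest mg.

98 mg

τ/t½ = 53/38 ≈ 1.3947, so f = (1/2)^(53/38) ≈ 0.380314.
Cmin,ss = (D/Vd)·f/(1−f), so D = Cmin,ss·Vd·(1−f)/f.
D = 3 × 20 × (1−f)/f ≈ 3 × 20 × 1.62941 ≈ 97.76 mg.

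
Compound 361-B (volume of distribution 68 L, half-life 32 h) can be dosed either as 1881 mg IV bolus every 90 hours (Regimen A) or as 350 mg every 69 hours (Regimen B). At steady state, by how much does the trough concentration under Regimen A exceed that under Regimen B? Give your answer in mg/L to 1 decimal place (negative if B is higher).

Regimen A: f = (1/2)^(90/32) ≈ 0.1423; Cmin,ss = (1881/68)·f/(1−f) ≈ 4.589 mg/L.
Regimen B: f = (1/2)^(69/32) ≈ 0.2243; Cmin,ss = (350/68)·f/(1−f) ≈ 1.488 mg/L.
Difference ≈ 4.589 − 1.488 ≈ 3.101 mg/L.

3.1 mg/L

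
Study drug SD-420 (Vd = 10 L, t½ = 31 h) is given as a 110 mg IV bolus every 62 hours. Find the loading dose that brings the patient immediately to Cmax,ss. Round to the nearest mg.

f = (1/2)^(62/31) ≈ 0.250000; accumulation ratio R = 1/(1−f) ≈ 1.33333.
Loading dose to hit Cmax,ss on first dose: D_load = D_maint·R ≈ 110 × 1.33333 ≈ 146.67 mg.

147 mg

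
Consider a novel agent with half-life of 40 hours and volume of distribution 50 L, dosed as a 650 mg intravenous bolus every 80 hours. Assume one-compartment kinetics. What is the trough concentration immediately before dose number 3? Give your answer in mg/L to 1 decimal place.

4.1 mg/L

f = (1/2)^(τ/t½) = (1/2)^(80/40) ≈ 0.2500.
C₀ = D/Vd = 650/50 ≈ 13.000 mg/L.
Before the 3rd dose, 2 doses have been given. Superposition: Cmin = C₀·(f + f²).
≈ 13.000 × (0.2500 + 0.0625) ≈ 13.000 × 0.3125 ≈ 4.062 mg/L.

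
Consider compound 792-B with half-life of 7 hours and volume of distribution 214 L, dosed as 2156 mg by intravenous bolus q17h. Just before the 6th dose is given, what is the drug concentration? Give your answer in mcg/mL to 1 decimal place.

2.3 mcg/mL

f = (1/2)^(τ/t½) = (1/2)^(17/7) ≈ 0.1857.
C₀ = D/Vd = 2156/214 ≈ 10.075 mcg/mL.
Before the 6th dose, 5 doses have been given. Superposition: Cmin = C₀·(f + f² + … + f^5).
≈ 10.075 × (0.1857 + 0.0345 + 0.0064 + 0.0012 + 0.0002) ≈ 10.075 × 0.2280 ≈ 2.297 mcg/mL.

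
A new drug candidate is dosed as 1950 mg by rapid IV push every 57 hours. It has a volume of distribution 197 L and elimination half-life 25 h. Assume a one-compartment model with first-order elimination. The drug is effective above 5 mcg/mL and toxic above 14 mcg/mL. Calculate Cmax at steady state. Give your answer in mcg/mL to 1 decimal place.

12.5 mcg/mL

k = ln2/t½ = ln2/25 ≈ 0.027726 h⁻¹; fraction remaining f = e^(−kτ) = e^(−0.027726×57) ≈ 0.2059.
Accumulation ratio R = 1/(1 − f) ≈ 1/0.7941 ≈ 1.2593.
Each bolus raises the concentration by D/Vd = 1950/197 ≈ 9.898 mcg/mL.
Steady-state peak Cmax,ss = C₀·R ≈ 9.898 × 1.2593 ≈ 12.465 mcg/mL.
Peak 12.5 mcg/mL vs MTC 14 mcg/mL: below toxic threshold.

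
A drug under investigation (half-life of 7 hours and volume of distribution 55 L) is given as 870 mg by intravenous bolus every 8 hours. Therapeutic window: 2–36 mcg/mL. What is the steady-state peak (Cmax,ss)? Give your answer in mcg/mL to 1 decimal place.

28.9 mcg/mL

τ/t½ = 8/7 ≈ 1.1429, so fraction remaining f = (1/2)^(8/7) ≈ 0.4529.
At steady state, accumulation factor R = 1/(1 − e^(−kτ)) ≈ 1.8278.
Single-dose peak C₀ = D/Vd = 870/55 ≈ 15.818 mcg/mL.
Steady-state peak Cmax,ss = C₀·R ≈ 15.818 × 1.8278 ≈ 28.912 mcg/mL.
Peak 28.9 mcg/mL vs MTC 36 mcg/mL: below toxic threshold.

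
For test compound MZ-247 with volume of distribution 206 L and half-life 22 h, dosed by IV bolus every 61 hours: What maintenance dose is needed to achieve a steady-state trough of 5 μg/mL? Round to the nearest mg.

τ/t½ = 61/22 ≈ 2.7727, so f = (1/2)^(61/22) ≈ 0.146327.
Cmin,ss = (D/Vd)·f/(1−f), so D = Cmin,ss·Vd·(1−f)/f.
D = 5 × 206 × (1−f)/f ≈ 5 × 206 × 5.83401 ≈ 6009.03 mg.

6009 mg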